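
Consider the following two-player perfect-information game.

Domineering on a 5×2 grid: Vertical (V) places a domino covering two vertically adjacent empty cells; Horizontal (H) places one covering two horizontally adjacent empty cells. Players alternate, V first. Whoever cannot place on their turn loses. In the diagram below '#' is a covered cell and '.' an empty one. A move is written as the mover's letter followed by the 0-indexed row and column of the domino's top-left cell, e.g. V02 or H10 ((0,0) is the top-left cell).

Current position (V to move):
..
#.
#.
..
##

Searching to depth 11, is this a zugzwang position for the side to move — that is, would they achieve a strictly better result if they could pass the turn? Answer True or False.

p1 V@[../#./#./../##]: V01[.#/##/#./../##]-1* V11[../##/##/../##]-1 V21[../#./##/.#/##]-1
p2 H@[.#/##/#./../##]: H30[.#/##/#./##/##]+1*
p3 V@[.#/##/#./##/##] terminal -1; root [../#./#./../##] d11
suppose V passes — search the same position with H to move:
pass> p1 H@[../#./#./../##]: H00[##/#./#./../##]-1* H30[../#./#./##/##]-1
pass> p2 V@[##/#./#./../##]: V11[##/##/##/../##]-1 V21[##/#./##/.#/##]+1*
pass> p3 H@[##/#./##/.#/##] terminal -1; root [../#./#./../##] d11
for V: play -1, pass +1

zugzwang(../#./#./../##, V) = True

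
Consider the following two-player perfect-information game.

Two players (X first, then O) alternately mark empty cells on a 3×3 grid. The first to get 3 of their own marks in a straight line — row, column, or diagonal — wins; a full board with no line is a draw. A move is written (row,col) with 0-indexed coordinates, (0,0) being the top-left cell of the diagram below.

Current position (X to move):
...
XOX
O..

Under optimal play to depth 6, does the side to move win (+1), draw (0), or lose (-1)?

[.../XOX/O..] X move#1: (0,0):-1/X../XOX/O..*, (0,1):-1/.X./XOX/O.., (0,2):-1/..X/XOX/O.., (2,1):-1/.../XOX/OX., (2,2):-1/.../XOX/O.X
[X../XOX/O..] O move#2: (0,1):+1/XO./XOX/O..*, (0,2):+1/X.O/XOX/O.., (2,1):+1/X../XOX/OO., (2,2):+1/X../XOX/O.O
[XO./XOX/O..] X move#3: (0,2):-1/XOX/XOX/O..*, (2,1):-1/XO./XOX/OX., (2,2):-1/XO./XOX/O.X
[XOX/XOX/O..] O move#4: (2,1):+1/XOX/XOX/OO.*, (2,2):+0/XOX/XOX/O.O
[XOX/XOX/OO.] end (terminal -1, X#5); searched .../XOX/O.. to 6

value(.../XOX/O.., X) = -1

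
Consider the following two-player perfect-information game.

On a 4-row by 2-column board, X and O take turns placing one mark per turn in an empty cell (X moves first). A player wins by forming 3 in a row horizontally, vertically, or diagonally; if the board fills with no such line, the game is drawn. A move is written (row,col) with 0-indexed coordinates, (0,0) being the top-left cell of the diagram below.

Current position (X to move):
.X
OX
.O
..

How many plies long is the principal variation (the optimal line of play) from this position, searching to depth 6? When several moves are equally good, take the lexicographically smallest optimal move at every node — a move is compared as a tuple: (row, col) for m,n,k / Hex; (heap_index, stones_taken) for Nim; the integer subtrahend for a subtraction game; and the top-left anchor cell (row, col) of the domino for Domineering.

PV length from [.X/OX/.O/..]: 4 plies

[.X/OX/.O/..] X move#1: (0,0):+0/XX/OX/.O/..*, (2,0):+0/.X/OX/XO/.., (3,0):+0/.X/OX/.O/X., (3,1):-1/.X/OX/.O/.X
[XX/OX/.O/..] O move#2: (2,0):+0/XX/OX/OO/..*, (3,0):+0/XX/OX/.O/O., (3,1):+0/XX/OX/.O/.O
[XX/OX/OO/..] X move#3: (3,0):+0/XX/OX/OO/X.*, (3,1):-1/XX/OX/OO/.X
[XX/OX/OO/X.] O move#4: (3,1):+0/XX/OX/OO/XO*
[XX/OX/OO/XO] end (terminal +0, X#5); searched .X/OX/.O/.. to 6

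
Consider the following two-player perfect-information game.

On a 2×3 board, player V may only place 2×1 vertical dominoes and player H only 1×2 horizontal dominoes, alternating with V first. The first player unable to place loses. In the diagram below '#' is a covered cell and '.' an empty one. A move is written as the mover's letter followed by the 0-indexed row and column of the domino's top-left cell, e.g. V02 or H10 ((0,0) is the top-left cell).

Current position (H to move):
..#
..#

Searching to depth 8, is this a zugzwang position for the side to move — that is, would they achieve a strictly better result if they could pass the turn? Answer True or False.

p1 H@[..#/..#]: H00[###/..#]+1* H10[..#/###]+1
p2 V@[###/..#] terminal -1; root [..#/..#] d8
suppose H passes — search the same position with V to move:
pass> p1 V@[..#/..#]: V00[#.#/#.#]+1* V01[.##/.##]+1
pass> p2 H@[#.#/#.#] terminal -1; root [..#/..#] d8
for H: play +1, pass -1

zugzwang(..#/..#, H) = False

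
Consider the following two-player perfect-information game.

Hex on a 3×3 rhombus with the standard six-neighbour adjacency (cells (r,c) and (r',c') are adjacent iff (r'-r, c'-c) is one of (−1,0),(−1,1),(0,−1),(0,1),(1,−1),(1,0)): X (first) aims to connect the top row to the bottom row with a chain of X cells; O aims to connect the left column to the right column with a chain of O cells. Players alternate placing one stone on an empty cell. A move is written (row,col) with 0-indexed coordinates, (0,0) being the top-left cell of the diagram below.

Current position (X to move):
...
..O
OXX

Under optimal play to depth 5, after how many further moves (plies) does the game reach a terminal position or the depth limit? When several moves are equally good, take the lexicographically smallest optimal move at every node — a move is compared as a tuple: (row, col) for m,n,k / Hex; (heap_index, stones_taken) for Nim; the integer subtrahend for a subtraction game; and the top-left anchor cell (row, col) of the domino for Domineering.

PV length from [.../..O/OXX]: 3 plies

p1 X@[.../..O/OXX]: (0,0)[X../..O/OXX]-1 (0,1)[.X./..O/OXX]-1 (0,2)[..X/..O/OXX]-1 (1,0)[.../X.O/OXX]-1 (1,1)[.../.XO/OXX]+1*
p2 O@[.../.XO/OXX]: (0,0)[O../.XO/OXX]-1* (0,1)[.O./.XO/OXX]-1 (0,2)[..O/.XO/OXX]-1 (1,0)[.../OXO/OXX]-1
p3 X@[O../.XO/OXX]: (0,1)[OX./.XO/OXX]+1* (0,2)[O.X/.XO/OXX]+1 (1,0)[O../XXO/OXX]+1
p4 O@[OX./.XO/OXX] terminal -1; root [.../..O/OXX] d5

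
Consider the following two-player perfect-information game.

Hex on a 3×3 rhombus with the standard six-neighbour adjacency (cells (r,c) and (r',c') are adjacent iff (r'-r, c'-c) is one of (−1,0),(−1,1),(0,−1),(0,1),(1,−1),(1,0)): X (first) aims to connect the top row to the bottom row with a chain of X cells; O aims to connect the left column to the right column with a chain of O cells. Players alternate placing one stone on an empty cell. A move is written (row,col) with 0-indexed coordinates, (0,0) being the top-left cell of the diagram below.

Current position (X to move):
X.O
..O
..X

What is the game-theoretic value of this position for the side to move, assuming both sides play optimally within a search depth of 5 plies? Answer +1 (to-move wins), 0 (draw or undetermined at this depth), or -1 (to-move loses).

value(X.O/..O/..X, X) = +1

[X.O/..O/..X] X move#1: (0,1):-1/XXO/..O/..X, (1,0):-1/X.O/X.O/..X, (1,1):+1/X.O/.XO/..X*, (2,0):-1/X.O/..O/X.X, (2,1):-1/X.O/..O/.XX
[X.O/.XO/..X] O move#2: (0,1):-1/XOO/.XO/..X*, (1,0):-1/X.O/OXO/..X, (2,0):-1/X.O/.XO/O.X, (2,1):-1/X.O/.XO/.OX
[XOO/.XO/..X] X move#3: (1,0):+1/XOO/XXO/..X*, (2,0):-1/XOO/.XO/X.X, (2,1):-1/XOO/.XO/.XX
[XOO/XXO/..X] O move#4: (2,0):-1/XOO/XXO/O.X*, (2,1):-1/XOO/XXO/.OX
[XOO/XXO/O.X] X move#5: (2,1):+1/XOO/XXO/OXX*
[XOO/XXO/OXX] end (terminal -1, O#6); searched X.O/..O/..X to 5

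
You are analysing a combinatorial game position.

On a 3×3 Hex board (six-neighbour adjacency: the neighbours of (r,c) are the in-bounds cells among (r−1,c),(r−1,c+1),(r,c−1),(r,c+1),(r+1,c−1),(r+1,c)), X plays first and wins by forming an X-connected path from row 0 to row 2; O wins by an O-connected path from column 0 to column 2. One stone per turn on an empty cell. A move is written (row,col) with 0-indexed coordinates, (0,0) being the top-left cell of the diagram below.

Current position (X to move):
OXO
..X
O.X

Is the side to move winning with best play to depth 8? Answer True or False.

X winning at [OXO/..X/O.X]: True

[OXO/..X/O.X] X move#1: (1,0):-1/OXO/X.X/O.X, (1,1):+1/OXO/.XX/O.X*, (2,1):-1/OXO/..X/OXX
[OXO/.XX/O.X] end (terminal -1, O#2); searched OXO/..X/O.X to 8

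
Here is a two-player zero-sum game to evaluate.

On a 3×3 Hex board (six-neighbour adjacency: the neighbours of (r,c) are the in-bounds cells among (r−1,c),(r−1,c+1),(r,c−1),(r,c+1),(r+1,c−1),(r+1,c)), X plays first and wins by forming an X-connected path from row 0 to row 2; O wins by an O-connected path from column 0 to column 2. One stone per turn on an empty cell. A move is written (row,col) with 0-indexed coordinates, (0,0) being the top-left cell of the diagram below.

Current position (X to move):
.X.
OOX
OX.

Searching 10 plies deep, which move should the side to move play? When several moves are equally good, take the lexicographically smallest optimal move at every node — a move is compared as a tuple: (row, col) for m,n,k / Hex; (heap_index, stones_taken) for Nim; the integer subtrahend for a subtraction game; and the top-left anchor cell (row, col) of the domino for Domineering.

X's best at [.X./OOX/OX.]: (0,2)

p1 X@[.X./OOX/OX.]: (0,0)[XX./OOX/OX.]-1 (0,2)[.XX/OOX/OX.]+1* (2,2)[.X./OOX/OXX]-1
p2 O@[.XX/OOX/OX.] terminal -1; root [.X./OOX/OX.] d10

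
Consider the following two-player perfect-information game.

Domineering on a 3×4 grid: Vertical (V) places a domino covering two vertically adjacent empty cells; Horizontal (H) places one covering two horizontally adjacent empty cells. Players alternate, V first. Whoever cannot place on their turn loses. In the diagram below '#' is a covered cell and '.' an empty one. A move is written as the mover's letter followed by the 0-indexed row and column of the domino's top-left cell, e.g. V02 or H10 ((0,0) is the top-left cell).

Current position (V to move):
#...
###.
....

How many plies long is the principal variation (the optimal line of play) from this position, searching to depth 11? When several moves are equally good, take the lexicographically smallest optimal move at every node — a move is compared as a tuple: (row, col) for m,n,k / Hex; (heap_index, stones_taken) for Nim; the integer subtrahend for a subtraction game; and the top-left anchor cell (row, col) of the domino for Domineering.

p1 V@[#.../###./....]: V03[#..#/####/....]-1* V13[#.../####/...#]-1
p2 H@[#..#/####/....]: H01[####/####/....]+1* H20[#..#/####/##..]+1 H21[#..#/####/.##.]+1 H22[#..#/####/..##]+1
p3 V@[####/####/....] terminal -1; root [#.../###./....] d11

PV length from [#.../###./....]: 2 plies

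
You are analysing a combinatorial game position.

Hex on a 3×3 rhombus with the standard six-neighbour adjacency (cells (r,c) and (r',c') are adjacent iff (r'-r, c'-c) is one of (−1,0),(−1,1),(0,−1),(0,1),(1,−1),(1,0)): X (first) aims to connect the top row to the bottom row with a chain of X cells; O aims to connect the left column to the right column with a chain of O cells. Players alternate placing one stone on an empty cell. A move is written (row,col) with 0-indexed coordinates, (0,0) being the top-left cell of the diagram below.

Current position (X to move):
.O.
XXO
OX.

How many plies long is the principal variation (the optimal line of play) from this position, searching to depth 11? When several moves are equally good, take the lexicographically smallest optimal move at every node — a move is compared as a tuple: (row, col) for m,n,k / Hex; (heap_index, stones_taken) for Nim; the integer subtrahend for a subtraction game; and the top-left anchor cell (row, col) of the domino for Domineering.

PV length from [.O./XXO/OX.]: 1 ply

[.O./XXO/OX.] X move#1: (0,0):+1/XO./XXO/OX.*, (0,2):+1/.OX/XXO/OX., (2,2):+1/.O./XXO/OXX
[XO./XXO/OX.] end (terminal -1, O#2); searched .O./XXO/OX. to 11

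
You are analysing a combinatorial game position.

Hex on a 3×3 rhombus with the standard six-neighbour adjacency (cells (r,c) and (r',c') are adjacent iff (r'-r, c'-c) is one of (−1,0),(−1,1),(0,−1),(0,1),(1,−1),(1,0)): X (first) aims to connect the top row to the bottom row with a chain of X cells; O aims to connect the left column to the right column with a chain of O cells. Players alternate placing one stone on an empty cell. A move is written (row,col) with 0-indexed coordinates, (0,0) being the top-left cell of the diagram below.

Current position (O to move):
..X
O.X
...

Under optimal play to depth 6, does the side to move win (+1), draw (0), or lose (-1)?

value(..X/O.X/..., O) = -1

[..X/O.X/...] O move#1: (0,0):-1/O.X/O.X/...*, (0,1):-1/.OX/O.X/..., (1,1):-1/..X/OOX/..., (2,0):-1/..X/O.X/O.., (2,1):-1/..X/O.X/.O., (2,2):-1/..X/O.X/..O
[O.X/O.X/...] X move#2: (0,1):+1/OXX/O.X/...*, (1,1):+1/O.X/OXX/..., (2,0):+1/O.X/O.X/X.., (2,1):+1/O.X/O.X/.X., (2,2):+1/O.X/O.X/..X
[OXX/O.X/...] O move#3: (1,1):-1/OXX/OOX/...*, (2,0):-1/OXX/O.X/O.., (2,1):-1/OXX/O.X/.O., (2,2):-1/OXX/O.X/..O
[OXX/OOX/...] X move#4: (2,0):+1/OXX/OOX/X..*, (2,1):+1/OXX/OOX/.X., (2,2):+1/OXX/OOX/..X
[OXX/OOX/X..] O move#5: (2,1):-1/OXX/OOX/XO.*, (2,2):-1/OXX/OOX/X.O
[OXX/OOX/XO.] X move#6: (2,2):+1/OXX/OOX/XOX*
[OXX/OOX/XOX] end (terminal -1, O#7); searched ..X/O.X/... to 6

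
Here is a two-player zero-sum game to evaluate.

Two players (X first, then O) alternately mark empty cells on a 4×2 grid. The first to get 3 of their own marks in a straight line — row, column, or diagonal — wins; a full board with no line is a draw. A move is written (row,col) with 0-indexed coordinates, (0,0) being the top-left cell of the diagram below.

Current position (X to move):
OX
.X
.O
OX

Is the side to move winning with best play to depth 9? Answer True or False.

X winning at [OX/.X/.O/OX]: False

[OX/.X/.O/OX] X move#1: (1,0):+0/OX/XX/.O/OX*, (2,0):+0/OX/.X/XO/OX
[OX/XX/.O/OX] O move#2: (2,0):+0/OX/XX/OO/OX*
[OX/XX/OO/OX] end (terminal +0, X#3); searched OX/.X/.O/OX to 9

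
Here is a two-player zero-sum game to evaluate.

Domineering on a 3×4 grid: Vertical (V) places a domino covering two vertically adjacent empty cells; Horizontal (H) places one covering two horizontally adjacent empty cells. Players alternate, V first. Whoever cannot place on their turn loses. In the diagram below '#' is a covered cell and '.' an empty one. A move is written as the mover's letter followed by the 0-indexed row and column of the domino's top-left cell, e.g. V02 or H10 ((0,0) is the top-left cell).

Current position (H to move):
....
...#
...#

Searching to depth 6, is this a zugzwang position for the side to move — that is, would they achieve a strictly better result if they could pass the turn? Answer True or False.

zugzwang(..../...#/...#, H) = False

p1 H@[..../...#/...#]: H00[##../...#/...#]-1 H01[.##./...#/...#]-1 H02[..##/...#/...#]-1 H10[..../##.#/...#]+1* H11[..../.###/...#]+1 H20[..../...#/##.#]-1 H21[..../...#/.###]-1
p2 V@[..../##.#/...#]: V02[..#./####/...#]-1* V12[..../####/..##]-1
p3 H@[..#./####/...#]: H00[###./####/...#]+1* H20[..#./####/##.#]+1 H21[..#./####/.###]+1
p4 V@[###./####/...#] terminal -1; root [..../...#/...#] d6
suppose H passes — search the same position with V to move:
pass> p1 V@[..../...#/...#]: V00[#.../#..#/...#]-1 V01[.#../.#.#/...#]+1* V02[..#./..##/...#]-1 V10[..../#..#/#..#]-1 V11[..../.#.#/.#.#]+1 V12[..../..##/..##]-1
pass> p2 H@[.#../.#.#/...#]: H02[.###/.#.#/...#]-1* H20[.#../.#.#/##.#]-1 H21[.#../.#.#/.###]-1
pass> p3 V@[.###/.#.#/...#]: V00[####/##.#/...#]-1 V10[.###/##.#/#..#]-1 V12[.###/.###/..##]+1*
pass> p4 H@[.###/.###/..##]: H20[.###/.###/####]-1*
pass> p5 V@[.###/.###/####]: V00[####/####/####]+1*
pass> p6 H@[####/####/####] terminal -1; root [..../...#/...#] d6
for H: play +1, pass -1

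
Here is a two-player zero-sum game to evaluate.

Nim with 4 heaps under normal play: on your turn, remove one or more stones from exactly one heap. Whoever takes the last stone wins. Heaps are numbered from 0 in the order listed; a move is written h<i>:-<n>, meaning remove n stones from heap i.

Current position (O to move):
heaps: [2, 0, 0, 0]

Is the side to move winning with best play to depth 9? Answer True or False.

ply 1, O at (2,0,0,0) | h0:-1=-1→(1,0,0,0); h0:-2=+1→(0,0,0,0)*
ply 2: (0,0,0,0) is terminal -1 (X); from (2,0,0,0) depth 9

O winning at [(2,0,0,0)]: True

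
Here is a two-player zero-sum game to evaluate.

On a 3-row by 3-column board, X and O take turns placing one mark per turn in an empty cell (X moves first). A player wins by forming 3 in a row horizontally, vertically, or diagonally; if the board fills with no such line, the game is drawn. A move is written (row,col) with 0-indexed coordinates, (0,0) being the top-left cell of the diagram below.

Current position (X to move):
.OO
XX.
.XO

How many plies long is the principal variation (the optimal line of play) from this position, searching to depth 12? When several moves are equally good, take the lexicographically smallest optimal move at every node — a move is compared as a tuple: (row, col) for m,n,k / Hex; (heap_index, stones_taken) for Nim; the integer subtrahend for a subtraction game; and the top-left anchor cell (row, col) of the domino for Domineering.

PV length from [.OO/XX./.XO]: 1 ply

[.OO/XX./.XO] X move#1: (0,0):-1/XOO/XX./.XO, (1,2):+1/.OO/XXX/.XO*, (2,0):-1/.OO/XX./XXO
[.OO/XXX/.XO] end (terminal -1, O#2); searched .OO/XX./.XO to 12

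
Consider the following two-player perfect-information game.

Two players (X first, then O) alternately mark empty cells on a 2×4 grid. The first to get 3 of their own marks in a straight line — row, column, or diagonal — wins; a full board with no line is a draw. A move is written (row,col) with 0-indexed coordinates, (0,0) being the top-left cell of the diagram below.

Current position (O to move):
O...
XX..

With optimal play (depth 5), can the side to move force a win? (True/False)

[O.../XX..] O move#1: (0,1):-1/OO../XX.., (0,2):-1/O.O./XX.., (0,3):-1/O..O/XX.., (1,2):+0/O.../XXO.*, (1,3):-1/O.../XX.O
[O.../XXO.] X move#2: (0,1):+0/OX../XXO.*, (0,2):+0/O.X./XXO., (0,3):+0/O..X/XXO., (1,3):+0/O.../XXOX
[OX../XXO.] O move#3: (0,2):+0/OXO./XXO.*, (0,3):+0/OX.O/XXO., (1,3):+0/OX../XXOO
[OXO./XXO.] X move#4: (0,3):+0/OXOX/XXO.*, (1,3):+0/OXO./XXOX
[OXOX/XXO.] O move#5: (1,3):+0/OXOX/XXOO*
[OXOX/XXOO] end (terminal +0, X#6); searched O.../XX.. to 5

O winning at [O.../XX..]: False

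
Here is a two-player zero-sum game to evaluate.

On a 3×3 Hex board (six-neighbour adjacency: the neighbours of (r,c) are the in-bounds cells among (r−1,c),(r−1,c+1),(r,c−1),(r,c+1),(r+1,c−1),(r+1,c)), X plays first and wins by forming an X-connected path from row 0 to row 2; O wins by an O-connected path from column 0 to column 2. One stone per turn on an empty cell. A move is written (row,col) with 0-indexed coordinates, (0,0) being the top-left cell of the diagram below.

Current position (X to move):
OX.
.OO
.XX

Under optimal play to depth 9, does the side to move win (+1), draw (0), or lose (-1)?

ply 1, X at OX./.OO/.XX | (0,2)=-1→OXX/.OO/.XX*; (1,0)=-1→OX./XOO/.XX; (2,0)=-1→OX./.OO/XXX
ply 2, O at OXX/.OO/.XX | (1,0)=+1→OXX/OOO/.XX*; (2,0)=+1→OXX/.OO/OXX
ply 3: OXX/OOO/.XX is terminal -1 (X); from OX./.OO/.XX depth 9

value(OX./.OO/.XX, X) = -1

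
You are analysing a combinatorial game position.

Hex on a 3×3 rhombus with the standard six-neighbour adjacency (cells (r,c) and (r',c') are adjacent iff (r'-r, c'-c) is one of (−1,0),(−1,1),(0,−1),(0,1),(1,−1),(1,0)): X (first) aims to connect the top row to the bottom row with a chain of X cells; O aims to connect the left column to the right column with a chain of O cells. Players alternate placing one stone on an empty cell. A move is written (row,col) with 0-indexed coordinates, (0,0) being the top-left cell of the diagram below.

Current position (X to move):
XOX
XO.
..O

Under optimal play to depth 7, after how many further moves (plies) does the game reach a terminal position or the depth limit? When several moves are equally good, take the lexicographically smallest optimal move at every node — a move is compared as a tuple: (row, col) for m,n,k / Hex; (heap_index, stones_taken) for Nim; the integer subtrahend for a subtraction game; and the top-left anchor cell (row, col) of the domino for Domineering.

PV length from [XOX/XO./..O]: 3 plies

[XOX/XO./..O] X move#1: (1,2):+1/XOX/XOX/..O*, (2,0):+1/XOX/XO./X.O, (2,1):+1/XOX/XO./.XO
[XOX/XOX/..O] O move#2: (2,0):-1/XOX/XOX/O.O*, (2,1):-1/XOX/XOX/.OO
[XOX/XOX/O.O] X move#3: (2,1):+1/XOX/XOX/OXO*
[XOX/XOX/OXO] end (terminal -1, O#4); searched XOX/XO./..O to 7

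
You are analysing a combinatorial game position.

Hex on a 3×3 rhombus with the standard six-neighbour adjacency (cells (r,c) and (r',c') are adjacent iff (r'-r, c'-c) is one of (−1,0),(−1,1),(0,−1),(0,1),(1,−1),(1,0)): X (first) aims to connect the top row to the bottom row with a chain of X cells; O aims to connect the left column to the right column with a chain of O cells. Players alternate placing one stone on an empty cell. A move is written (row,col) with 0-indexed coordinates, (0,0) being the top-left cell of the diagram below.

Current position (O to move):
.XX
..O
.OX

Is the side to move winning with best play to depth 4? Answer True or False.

O winning at [.XX/..O/.OX]: True

[.XX/..O/.OX] O move#1: (0,0):-1/OXX/..O/.OX, (1,0):+1/.XX/O.O/.OX*, (1,1):+1/.XX/.OO/.OX, (2,0):+1/.XX/..O/OOX
[.XX/O.O/.OX] X move#2: (0,0):-1/XXX/O.O/.OX*, (1,1):-1/.XX/OXO/.OX, (2,0):-1/.XX/O.O/XOX
[XXX/O.O/.OX] O move#3: (1,1):+1/XXX/OOO/.OX*, (2,0):+1/XXX/O.O/OOX
[XXX/OOO/.OX] end (terminal -1, X#4); searched .XX/..O/.OX to 4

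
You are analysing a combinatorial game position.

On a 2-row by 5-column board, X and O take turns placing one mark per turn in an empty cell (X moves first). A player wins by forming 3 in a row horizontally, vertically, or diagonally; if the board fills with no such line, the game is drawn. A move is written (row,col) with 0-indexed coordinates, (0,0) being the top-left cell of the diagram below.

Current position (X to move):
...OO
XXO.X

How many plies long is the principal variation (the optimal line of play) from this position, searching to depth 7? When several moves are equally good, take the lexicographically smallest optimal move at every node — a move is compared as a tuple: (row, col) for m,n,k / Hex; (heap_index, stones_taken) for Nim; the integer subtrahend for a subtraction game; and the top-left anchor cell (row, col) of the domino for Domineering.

[...OO/XXO.X] X move#1: (0,0):-1/X..OO/XXO.X, (0,1):-1/.X.OO/XXO.X, (0,2):+0/..XOO/XXO.X*, (1,3):-1/...OO/XXOXX
[..XOO/XXO.X] O move#2: (0,0):+0/O.XOO/XXO.X*, (0,1):+0/.OXOO/XXO.X, (1,3):+0/..XOO/XXOOX
[O.XOO/XXO.X] X move#3: (0,1):+0/OXXOO/XXO.X*, (1,3):+0/O.XOO/XXOXX
[OXXOO/XXO.X] O move#4: (1,3):+0/OXXOO/XXOOX*
[OXXOO/XXOOX] end (terminal +0, X#5); searched ...OO/XXO.X to 7

PV length from [...OO/XXO.X]: 4 plies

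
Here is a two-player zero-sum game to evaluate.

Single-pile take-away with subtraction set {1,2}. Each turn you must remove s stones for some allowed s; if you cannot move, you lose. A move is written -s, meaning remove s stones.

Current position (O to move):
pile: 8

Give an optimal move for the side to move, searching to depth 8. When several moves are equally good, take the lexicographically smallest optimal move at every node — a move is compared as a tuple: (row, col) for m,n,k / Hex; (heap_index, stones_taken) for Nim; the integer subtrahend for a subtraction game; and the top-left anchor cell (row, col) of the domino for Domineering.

O's best at [8]: -2

p1 O@[8]: -1[7]-1 -2[6]+1*
p2 X@[6]: -1[5]-1* -2[4]-1
p3 O@[5]: -1[4]-1 -2[3]+1*
p4 X@[3]: -1[2]-1* -2[1]-1
p5 O@[2]: -1[1]-1 -2[0]+1*
p6 X@[0] terminal -1; root [8] d8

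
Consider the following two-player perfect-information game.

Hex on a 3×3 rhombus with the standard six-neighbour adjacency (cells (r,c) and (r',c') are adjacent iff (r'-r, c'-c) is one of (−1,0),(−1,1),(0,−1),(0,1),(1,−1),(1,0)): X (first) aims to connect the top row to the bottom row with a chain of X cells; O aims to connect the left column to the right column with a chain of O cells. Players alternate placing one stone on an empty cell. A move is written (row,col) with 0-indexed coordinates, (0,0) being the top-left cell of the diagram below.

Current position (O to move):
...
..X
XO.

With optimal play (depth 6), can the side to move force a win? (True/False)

ply 1, O at .../..X/XO. | (0,0)=-1→O../..X/XO.*; (0,1)=-1→.O./..X/XO.; (0,2)=-1→..O/..X/XO.; (1,0)=-1→.../O.X/XO.; (1,1)=-1→.../.OX/XO.; (2,2)=-1→.../..X/XOO
ply 2, X at O../..X/XO. | (0,1)=+1→OX./..X/XO.*; (0,2)=+1→O.X/..X/XO.; (1,0)=+1→O../X.X/XO.; (1,1)=+1→O../.XX/XO.; (2,2)=+1→O../..X/XOX
ply 3, O at OX./..X/XO. | (0,2)=-1→OXO/..X/XO.*; (1,0)=-1→OX./O.X/XO.; (1,1)=-1→OX./.OX/XO.; (2,2)=-1→OX./..X/XOO
ply 4, X at OXO/..X/XO. | (1,0)=+1→OXO/X.X/XO.*; (1,1)=+1→OXO/.XX/XO.; (2,2)=+1→OXO/..X/XOX
ply 5: OXO/X.X/XO. is terminal -1 (O); from .../..X/XO. depth 6

O winning at [.../..X/XO.]: False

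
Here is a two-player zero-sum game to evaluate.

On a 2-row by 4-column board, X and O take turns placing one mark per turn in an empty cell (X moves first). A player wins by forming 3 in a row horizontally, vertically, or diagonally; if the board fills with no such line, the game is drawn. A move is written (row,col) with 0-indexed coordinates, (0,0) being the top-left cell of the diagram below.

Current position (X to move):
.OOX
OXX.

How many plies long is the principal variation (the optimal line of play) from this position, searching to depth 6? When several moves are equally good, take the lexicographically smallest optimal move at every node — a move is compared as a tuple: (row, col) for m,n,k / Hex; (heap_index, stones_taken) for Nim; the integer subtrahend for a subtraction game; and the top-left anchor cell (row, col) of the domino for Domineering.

PV length from [.OOX/OXX.]: 1 ply

[.OOX/OXX.] X move#1: (0,0):+0/XOOX/OXX., (1,3):+1/.OOX/OXXX*
[.OOX/OXXX] end (terminal -1, O#2); searched .OOX/OXX. to 6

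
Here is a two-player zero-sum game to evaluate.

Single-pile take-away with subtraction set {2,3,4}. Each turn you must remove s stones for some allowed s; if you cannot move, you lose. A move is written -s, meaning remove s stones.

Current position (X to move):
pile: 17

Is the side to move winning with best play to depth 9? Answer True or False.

X winning at [17]: True

[17] X move#1: -2:-1/15, -3:-1/14, -4:+1/13*
[13] O move#2: -2:-1/11*, -3:-1/10, -4:-1/9
[11] X move#3: -2:-1/9, -3:-1/8, -4:+1/7*
[7] O move#4: -2:-1/5*, -3:-1/4, -4:-1/3
[5] X move#5: -2:-1/3, -3:-1/2, -4:+1/1*
[1] end (terminal -1, O#6); searched 17 to 9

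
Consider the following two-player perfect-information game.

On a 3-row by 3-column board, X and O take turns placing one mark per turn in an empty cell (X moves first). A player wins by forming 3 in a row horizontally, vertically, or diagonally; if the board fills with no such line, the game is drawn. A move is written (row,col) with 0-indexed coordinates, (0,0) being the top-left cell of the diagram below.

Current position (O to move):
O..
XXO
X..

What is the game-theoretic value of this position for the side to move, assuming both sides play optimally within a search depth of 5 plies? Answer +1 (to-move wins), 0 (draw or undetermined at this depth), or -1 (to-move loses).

value(O../XXO/X.., O) = +1

p1 O@[O../XXO/X..]: (0,1)[OO./XXO/X..]-1 (0,2)[O.O/XXO/X..]+1* (2,1)[O../XXO/XO.]-1 (2,2)[O../XXO/X.O]-1
p2 X@[O.O/XXO/X..]: (0,1)[OXO/XXO/X..]-1* (2,1)[O.O/XXO/XX.]-1 (2,2)[O.O/XXO/X.X]-1
p3 O@[OXO/XXO/X..]: (2,1)[OXO/XXO/XO.]+0 (2,2)[OXO/XXO/X.O]+1*
p4 X@[OXO/XXO/X.O] terminal -1; root [O../XXO/X..] d5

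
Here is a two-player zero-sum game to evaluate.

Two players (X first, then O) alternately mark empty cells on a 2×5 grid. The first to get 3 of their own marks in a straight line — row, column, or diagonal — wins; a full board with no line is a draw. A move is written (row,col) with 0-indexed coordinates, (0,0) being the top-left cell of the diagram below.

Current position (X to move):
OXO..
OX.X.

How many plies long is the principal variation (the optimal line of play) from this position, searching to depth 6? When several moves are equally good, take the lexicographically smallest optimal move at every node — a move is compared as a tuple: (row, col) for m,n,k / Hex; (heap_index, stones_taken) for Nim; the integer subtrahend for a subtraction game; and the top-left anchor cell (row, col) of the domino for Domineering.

ply 1, X at OXO../OX.X. | (0,3)=+0→OXOX./OX.X.; (0,4)=+0→OXO.X/OX.X.; (1,2)=+1→OXO../OXXX.*; (1,4)=+0→OXO../OX.XX
ply 2: OXO../OXXX. is terminal -1 (O); from OXO../OX.X. depth 6

PV length from [OXO../OX.X.]: 1 ply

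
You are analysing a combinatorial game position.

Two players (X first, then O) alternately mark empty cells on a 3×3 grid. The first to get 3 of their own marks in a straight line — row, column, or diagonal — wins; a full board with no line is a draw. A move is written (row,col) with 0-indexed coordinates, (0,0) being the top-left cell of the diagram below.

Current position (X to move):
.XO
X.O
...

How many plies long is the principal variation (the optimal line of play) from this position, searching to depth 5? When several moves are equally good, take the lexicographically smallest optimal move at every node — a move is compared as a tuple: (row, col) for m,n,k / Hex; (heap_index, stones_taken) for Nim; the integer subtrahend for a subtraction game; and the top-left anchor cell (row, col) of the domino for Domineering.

PV length from [.XO/X.O/...]: 5 plies

p1 X@[.XO/X.O/...]: (0,0)[XXO/X.O/...]-1 (1,1)[.XO/XXO/...]-1 (2,0)[.XO/X.O/X..]-1 (2,1)[.XO/X.O/.X.]-1 (2,2)[.XO/X.O/..X]+1*
p2 O@[.XO/X.O/..X]: (0,0)[OXO/X.O/..X]-1* (1,1)[.XO/XOO/..X]-1 (2,0)[.XO/X.O/O.X]-1 (2,1)[.XO/X.O/.OX]-1
p3 X@[OXO/X.O/..X]: (1,1)[OXO/XXO/..X]+0 (2,0)[OXO/X.O/X.X]+0 (2,1)[OXO/X.O/.XX]+1*
p4 O@[OXO/X.O/.XX]: (1,1)[OXO/XOO/.XX]-1* (2,0)[OXO/X.O/OXX]-1
p5 X@[OXO/XOO/.XX]: (2,0)[OXO/XOO/XXX]+1*
p6 O@[OXO/XOO/XXX] terminal -1; root [.XO/X.O/...] d5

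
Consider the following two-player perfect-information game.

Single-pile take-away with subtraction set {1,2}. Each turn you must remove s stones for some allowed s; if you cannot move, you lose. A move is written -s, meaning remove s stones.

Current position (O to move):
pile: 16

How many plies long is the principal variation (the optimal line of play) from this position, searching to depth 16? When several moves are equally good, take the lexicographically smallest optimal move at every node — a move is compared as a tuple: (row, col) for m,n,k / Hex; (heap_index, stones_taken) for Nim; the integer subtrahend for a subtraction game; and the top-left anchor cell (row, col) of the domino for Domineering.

PV length from [16]: 11 plies

ply 1, O at 16 | -1=+1→15*; -2=-1→14
ply 2, X at 15 | -1=-1→14*; -2=-1→13
ply 3, O at 14 | -1=-1→13; -2=+1→12*
ply 4, X at 12 | -1=-1→11*; -2=-1→10
ply 5, O at 11 | -1=-1→10; -2=+1→9*
ply 6, X at 9 | -1=-1→8*; -2=-1→7
ply 7, O at 8 | -1=-1→7; -2=+1→6*
ply 8, X at 6 | -1=-1→5*; -2=-1→4
ply 9, O at 5 | -1=-1→4; -2=+1→3*
ply 10, X at 3 | -1=-1→2*; -2=-1→1
ply 11, O at 2 | -1=-1→1; -2=+1→0*
ply 12: 0 is terminal -1 (X); from 16 depth 16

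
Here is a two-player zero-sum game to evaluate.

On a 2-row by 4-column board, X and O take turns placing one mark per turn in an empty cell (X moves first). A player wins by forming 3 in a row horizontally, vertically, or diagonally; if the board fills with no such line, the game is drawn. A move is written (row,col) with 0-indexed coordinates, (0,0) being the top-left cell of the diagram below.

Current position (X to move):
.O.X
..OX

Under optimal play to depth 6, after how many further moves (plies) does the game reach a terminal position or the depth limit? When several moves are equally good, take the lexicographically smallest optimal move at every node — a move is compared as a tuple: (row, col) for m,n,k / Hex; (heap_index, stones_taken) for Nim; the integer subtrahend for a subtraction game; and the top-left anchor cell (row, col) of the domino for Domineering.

PV length from [.O.X/..OX]: 4 plies

ply 1, X at .O.X/..OX | (0,0)=+0→XO.X/..OX*; (0,2)=+0→.OXX/..OX; (1,0)=+0→.O.X/X.OX; (1,1)=+0→.O.X/.XOX
ply 2, O at XO.X/..OX | (0,2)=+0→XOOX/..OX*; (1,0)=+0→XO.X/O.OX; (1,1)=+0→XO.X/.OOX
ply 3, X at XOOX/..OX | (1,0)=+0→XOOX/X.OX*; (1,1)=+0→XOOX/.XOX
ply 4, O at XOOX/X.OX | (1,1)=+0→XOOX/XOOX*
ply 5: XOOX/XOOX is terminal +0 (X); from .O.X/..OX depth 6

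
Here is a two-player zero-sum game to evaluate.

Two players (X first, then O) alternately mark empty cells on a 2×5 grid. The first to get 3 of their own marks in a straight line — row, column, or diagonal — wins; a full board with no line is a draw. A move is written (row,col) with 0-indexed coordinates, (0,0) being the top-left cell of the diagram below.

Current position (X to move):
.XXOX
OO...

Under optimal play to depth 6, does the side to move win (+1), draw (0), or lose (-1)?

[.XXOX/OO...] X move#1: (0,0):+1/XXXOX/OO...*, (1,2):+0/.XXOX/OOX.., (1,3):-1/.XXOX/OO.X., (1,4):-1/.XXOX/OO..X
[XXXOX/OO...] end (terminal -1, O#2); searched .XXOX/OO... to 6

value(.XXOX/OO..., X) = +1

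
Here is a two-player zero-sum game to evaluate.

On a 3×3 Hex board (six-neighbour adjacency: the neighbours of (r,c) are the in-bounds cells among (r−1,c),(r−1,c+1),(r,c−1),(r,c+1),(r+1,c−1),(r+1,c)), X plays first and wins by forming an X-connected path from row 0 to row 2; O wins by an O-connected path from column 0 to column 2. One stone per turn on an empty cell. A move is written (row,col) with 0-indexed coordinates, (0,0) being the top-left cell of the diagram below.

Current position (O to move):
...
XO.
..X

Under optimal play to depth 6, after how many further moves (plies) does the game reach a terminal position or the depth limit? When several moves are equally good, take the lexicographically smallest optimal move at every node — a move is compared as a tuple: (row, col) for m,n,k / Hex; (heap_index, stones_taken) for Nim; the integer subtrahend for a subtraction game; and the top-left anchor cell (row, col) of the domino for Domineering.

p1 O@[.../XO./..X]: (0,0)[O../XO./..X]+1* (0,1)[.O./XO./..X]+1 (0,2)[..O/XO./..X]-1 (1,2)[.../XOO/..X]-1 (2,0)[.../XO./O.X]+1 (2,1)[.../XO./.OX]-1
p2 X@[O../XO./..X]: (0,1)[OX./XO./..X]-1* (0,2)[O.X/XO./..X]-1 (1,2)[O../XOX/..X]-1 (2,0)[O../XO./X.X]-1 (2,1)[O../XO./.XX]-1
p3 O@[OX./XO./..X]: (0,2)[OXO/XO./..X]-1 (1,2)[OX./XOO/..X]-1 (2,0)[OX./XO./O.X]+1* (2,1)[OX./XO./.OX]-1
p4 X@[OX./XO./O.X]: (0,2)[OXX/XO./O.X]-1* (1,2)[OX./XOX/O.X]-1 (2,1)[OX./XO./OXX]-1
p5 O@[OXX/XO./O.X]: (1,2)[OXX/XOO/O.X]+1* (2,1)[OXX/XO./OOX]-1
p6 X@[OXX/XOO/O.X] terminal -1; root [.../XO./..X] d6

PV length from [.../XO./..X]: 5 plies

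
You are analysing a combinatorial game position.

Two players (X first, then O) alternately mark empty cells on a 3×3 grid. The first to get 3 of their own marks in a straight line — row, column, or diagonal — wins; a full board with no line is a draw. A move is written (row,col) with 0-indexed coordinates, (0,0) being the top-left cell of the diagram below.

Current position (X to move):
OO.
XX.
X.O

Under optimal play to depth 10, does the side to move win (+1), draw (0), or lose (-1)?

[OO./XX./X.O] X move#1: (0,2):+1/OOX/XX./X.O*, (1,2):+1/OO./XXX/X.O, (2,1):-1/OO./XX./XXO
[OOX/XX./X.O] end (terminal -1, O#2); searched OO./XX./X.O to 10

value(OO./XX./X.O, X) = +1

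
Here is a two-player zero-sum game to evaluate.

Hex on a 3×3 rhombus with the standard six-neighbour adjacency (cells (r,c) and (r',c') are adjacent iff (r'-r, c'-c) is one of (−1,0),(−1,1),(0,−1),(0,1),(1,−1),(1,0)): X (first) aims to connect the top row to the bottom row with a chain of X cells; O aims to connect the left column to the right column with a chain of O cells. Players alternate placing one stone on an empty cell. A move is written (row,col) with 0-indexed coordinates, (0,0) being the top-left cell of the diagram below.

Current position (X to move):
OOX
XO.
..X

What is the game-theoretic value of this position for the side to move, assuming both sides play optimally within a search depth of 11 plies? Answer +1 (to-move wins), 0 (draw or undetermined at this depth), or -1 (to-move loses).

value(OOX/XO./..X, X) = +1

[OOX/XO./..X] X move#1: (1,2):+1/OOX/XOX/..X*, (2,0):-1/OOX/XO./X.X, (2,1):-1/OOX/XO./.XX
[OOX/XOX/..X] end (terminal -1, O#2); searched OOX/XO./..X to 11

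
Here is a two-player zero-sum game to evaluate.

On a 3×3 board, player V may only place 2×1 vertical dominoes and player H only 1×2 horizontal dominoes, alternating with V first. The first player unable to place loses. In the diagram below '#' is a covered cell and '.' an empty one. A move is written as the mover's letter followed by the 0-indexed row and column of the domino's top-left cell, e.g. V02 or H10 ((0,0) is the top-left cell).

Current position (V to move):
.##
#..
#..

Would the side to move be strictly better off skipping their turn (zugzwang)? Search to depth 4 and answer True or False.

[.##/#../#..] V move#1: V11:+1/.##/##./##.*, V12:+1/.##/#.#/#.#
[.##/##./##.] end (terminal -1, H#2); searched .##/#../#.. to 4
suppose V passes — search the same position with H to move:
pass> [.##/#../#..] H move#1: H11:+1/.##/###/#..*, H21:+1/.##/#../###
pass> [.##/###/#..] end (terminal -1, V#2); searched .##/#../#.. to 4
for V: play +1, pass -1

zugzwang(.##/#../#.., V) = False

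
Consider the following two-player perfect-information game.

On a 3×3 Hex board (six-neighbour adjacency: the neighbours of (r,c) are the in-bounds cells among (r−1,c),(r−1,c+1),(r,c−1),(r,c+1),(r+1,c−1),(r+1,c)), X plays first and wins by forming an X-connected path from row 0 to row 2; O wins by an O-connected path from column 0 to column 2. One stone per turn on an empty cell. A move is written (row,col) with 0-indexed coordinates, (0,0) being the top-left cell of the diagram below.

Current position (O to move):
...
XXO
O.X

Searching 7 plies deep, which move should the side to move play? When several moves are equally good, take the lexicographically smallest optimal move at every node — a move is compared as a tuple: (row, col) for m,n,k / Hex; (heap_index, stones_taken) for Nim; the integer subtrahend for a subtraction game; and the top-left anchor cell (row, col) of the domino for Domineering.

[.../XXO/O.X] O move#1: (0,0):-1/O../XXO/O.X, (0,1):-1/.O./XXO/O.X, (0,2):-1/..O/XXO/O.X, (2,1):+1/.../XXO/OOX*
[.../XXO/OOX] end (terminal -1, X#2); searched .../XXO/O.X to 7

O's best at [.../XXO/O.X]: (2,1)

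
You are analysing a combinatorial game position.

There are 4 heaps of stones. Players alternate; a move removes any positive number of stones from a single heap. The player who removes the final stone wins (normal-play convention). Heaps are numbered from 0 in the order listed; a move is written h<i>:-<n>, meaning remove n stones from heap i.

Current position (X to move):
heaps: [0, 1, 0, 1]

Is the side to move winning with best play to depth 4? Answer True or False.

X winning at [(0,1,0,1)]: False

ply 1, X at (0,1,0,1) | h1:-1=-1→(0,0,0,1)*; h3:-1=-1→(0,1,0,0)
ply 2, O at (0,0,0,1) | h3:-1=+1→(0,0,0,0)*
ply 3: (0,0,0,0) is terminal -1 (X); from (0,1,0,1) depth 4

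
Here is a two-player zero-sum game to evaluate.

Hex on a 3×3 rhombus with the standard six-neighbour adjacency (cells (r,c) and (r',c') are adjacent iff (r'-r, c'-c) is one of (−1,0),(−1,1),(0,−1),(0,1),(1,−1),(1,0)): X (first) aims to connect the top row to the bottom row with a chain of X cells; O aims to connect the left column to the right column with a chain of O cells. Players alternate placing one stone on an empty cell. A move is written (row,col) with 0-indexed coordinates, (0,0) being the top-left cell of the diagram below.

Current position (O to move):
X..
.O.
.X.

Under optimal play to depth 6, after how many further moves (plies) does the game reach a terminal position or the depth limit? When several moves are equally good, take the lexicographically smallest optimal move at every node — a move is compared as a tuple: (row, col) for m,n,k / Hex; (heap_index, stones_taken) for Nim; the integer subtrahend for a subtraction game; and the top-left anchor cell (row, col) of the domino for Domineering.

PV length from [X../.O./.X.]: 5 plies

ply 1, O at X../.O./.X. | (0,1)=+1→XO./.O./.X.*; (0,2)=+1→X.O/.O./.X.; (1,0)=+1→X../OO./.X.; (1,2)=+1→X../.OO/.X.; (2,0)=+1→X../.O./OX.; (2,2)=+1→X../.O./.XO
ply 2, X at XO./.O./.X. | (0,2)=-1→XOX/.O./.X.*; (1,0)=-1→XO./XO./.X.; (1,2)=-1→XO./.OX/.X.; (2,0)=-1→XO./.O./XX.; (2,2)=-1→XO./.O./.XX
ply 3, O at XOX/.O./.X. | (1,0)=-1→XOX/OO./.X.; (1,2)=+1→XOX/.OO/.X.*; (2,0)=-1→XOX/.O./OX.; (2,2)=-1→XOX/.O./.XO
ply 4, X at XOX/.OO/.X. | (1,0)=-1→XOX/XOO/.X.*; (2,0)=-1→XOX/.OO/XX.; (2,2)=-1→XOX/.OO/.XX
ply 5, O at XOX/XOO/.X. | (2,0)=+1→XOX/XOO/OX.*; (2,2)=-1→XOX/XOO/.XO
ply 6: XOX/XOO/OX. is terminal -1 (X); from X../.O./.X. depth 6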